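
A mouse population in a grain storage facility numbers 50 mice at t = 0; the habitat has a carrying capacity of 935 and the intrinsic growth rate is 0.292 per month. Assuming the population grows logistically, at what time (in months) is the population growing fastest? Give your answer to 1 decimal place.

Logistic growth is fastest at N = K/2 = 467.5.
A = (K − N₀)/N₀ = 17.7. Set K/(1 + A·e^(−rt)) = K/2 → A·e^(−rt) = 1.
e^(−0.292t) = 1/17.7 = 0.0564972, so t = ln(17.7)/0.292 = 2.8736/0.292 = 9.841.

9.8 months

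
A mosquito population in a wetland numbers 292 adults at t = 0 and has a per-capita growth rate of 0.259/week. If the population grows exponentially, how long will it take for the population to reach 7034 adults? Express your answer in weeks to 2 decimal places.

12.28 weeks

Set N₀·e^(rt) = 7034: e^(0.259·t) = 7034/292 = 24.089.
0.259·t = ln(24.089) = 3.1818, so t = 3.1818/0.259 = 12.285.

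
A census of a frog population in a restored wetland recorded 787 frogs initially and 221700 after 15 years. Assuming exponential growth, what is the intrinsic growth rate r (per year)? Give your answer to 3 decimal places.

0.376 per year

From N(t) = N₀·e^(rt): e^(r·15) = 221700/787 = 281.7.
r·15 = ln(281.7) = 5.6409, so r = 5.6409/15 = 0.37606.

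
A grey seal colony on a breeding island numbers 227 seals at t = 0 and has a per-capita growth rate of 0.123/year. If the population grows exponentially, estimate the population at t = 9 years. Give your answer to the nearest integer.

N(t) = N₀·e^(rt) = 227 × e^(0.123×9) = 227 × e^1.107.
e^1.107 ≈ 3.0253, so N ≈ 227 × 3.0253 = 686.736.

687 seals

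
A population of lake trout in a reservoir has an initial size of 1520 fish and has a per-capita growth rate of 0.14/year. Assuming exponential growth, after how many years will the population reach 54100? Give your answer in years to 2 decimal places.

Set N₀·e^(rt) = 54100: e^(0.14·t) = 54100/1520 = 35.592.
0.14·t = ln(35.592) = 3.5721, so t = 3.5721/0.14 = 25.515.

25.52 years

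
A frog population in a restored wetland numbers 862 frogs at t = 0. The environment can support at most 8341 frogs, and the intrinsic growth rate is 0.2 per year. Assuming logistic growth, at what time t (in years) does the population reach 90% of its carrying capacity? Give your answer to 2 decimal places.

21.79 years

A = (K − N₀)/N₀ = (8341 − 862)/862 = 8.6763.
Solve 8341/(1 + 8.6763·e^(−0.2t)) = 7506.9: 1 + 8.6763·e^(−0.2t) = 1.1111, so e^(−0.2t) = 0.0128062.
−0.2·t = ln(0.0128062) = -4.3578, so t = 4.3578/0.2 = 21.789.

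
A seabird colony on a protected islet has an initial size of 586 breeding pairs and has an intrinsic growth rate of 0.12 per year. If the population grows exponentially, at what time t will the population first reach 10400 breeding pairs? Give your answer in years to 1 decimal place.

Set N₀·e^(rt) = 10400: e^(0.12·t) = 10400/586 = 17.747.
0.12·t = ln(17.747) = 2.8762, so t = 2.8762/0.12 = 23.969.

24.0 years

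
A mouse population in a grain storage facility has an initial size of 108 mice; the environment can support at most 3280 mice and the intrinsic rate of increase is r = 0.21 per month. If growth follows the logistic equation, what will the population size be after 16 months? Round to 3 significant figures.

1620 mice

A = (K − N₀)/N₀ = (3280 − 108)/108 = 29.37.
N(t) = K/(1 + A·e^(−rt)) = 3280/(1 + 29.37×e^(−0.21×16)).
e^(−3.36) = 0.034735; denominator = 1 + 29.37×0.034735 = 2.0202.
N = 3280/2.0202 = 1623.61.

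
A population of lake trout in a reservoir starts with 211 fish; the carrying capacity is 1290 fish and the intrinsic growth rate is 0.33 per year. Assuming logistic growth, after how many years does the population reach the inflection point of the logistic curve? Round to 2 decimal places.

Logistic growth is fastest at N = K/2 = 645.
A = (K − N₀)/N₀ = 5.1137. Set K/(1 + A·e^(−rt)) = K/2 → A·e^(−rt) = 1.
e^(−0.33t) = 1/5.1137 = 0.195551, so t = ln(5.1137)/0.33 = 1.6319/0.33 = 4.9452.

4.95 years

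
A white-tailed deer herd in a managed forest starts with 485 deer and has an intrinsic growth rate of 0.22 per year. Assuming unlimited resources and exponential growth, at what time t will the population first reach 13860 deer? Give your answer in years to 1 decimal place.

Set N₀·e^(rt) = 13860: e^(0.22·t) = 13860/485 = 28.577.
0.22·t = ln(28.577) = 3.3526, so t = 3.3526/0.22 = 15.239.

15.2 years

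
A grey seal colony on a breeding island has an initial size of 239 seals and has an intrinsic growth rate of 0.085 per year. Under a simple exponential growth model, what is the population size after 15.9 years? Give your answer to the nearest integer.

N(t) = N₀·e^(rt) = 239 × e^(0.085×15.9) = 239 × e^1.352.
e^1.352 ≈ 3.8632, so N ≈ 239 × 3.8632 = 923.309.

923 seals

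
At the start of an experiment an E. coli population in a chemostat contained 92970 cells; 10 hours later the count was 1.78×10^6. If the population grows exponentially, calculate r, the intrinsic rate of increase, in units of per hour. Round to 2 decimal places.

From N(t) = N₀·e^(rt): e^(r·10) = 1.78×10^6/92970 = 19.146.
r·10 = ln(19.146) = 2.9521, so r = 2.9521/10 = 0.29521.

0.30 per hour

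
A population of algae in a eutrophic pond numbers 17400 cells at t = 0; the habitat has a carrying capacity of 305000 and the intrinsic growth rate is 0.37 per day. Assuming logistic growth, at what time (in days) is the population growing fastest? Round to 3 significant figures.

Logistic growth is fastest at N = K/2 = 152500.
A = (K − N₀)/N₀ = 16.529. Set K/(1 + A·e^(−rt)) = K/2 → A·e^(−rt) = 1.
e^(−0.37t) = 1/16.529 = 0.0605007, so t = ln(16.529)/0.37 = 2.8051/0.37 = 7.5814.

7.58 days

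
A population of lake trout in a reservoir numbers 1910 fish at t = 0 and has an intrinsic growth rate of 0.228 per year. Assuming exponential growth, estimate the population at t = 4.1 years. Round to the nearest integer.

4864 fish

N(t) = N₀·e^(rt) = 1910 × e^(0.228×4.1) = 1910 × e^0.9348.
e^0.9348 ≈ 2.5467, so N ≈ 1910 × 2.5467 = 4864.2.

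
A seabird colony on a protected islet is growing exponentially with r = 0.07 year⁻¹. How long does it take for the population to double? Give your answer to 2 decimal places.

9.90 years

Doubling time t_d = ln(2)/r = 0.6931/0.07 = 9.9021.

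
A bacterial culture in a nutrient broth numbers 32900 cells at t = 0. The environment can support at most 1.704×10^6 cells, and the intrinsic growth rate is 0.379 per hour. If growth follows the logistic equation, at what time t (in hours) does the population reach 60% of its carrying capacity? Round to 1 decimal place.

11.4 hours

A = (K − N₀)/N₀ = (1.704×10^6 − 32900)/32900 = 50.793.
Solve 1.704×10^6/(1 + 50.793·e^(−0.379t)) = 1.0224×10^6: 1 + 50.793·e^(−0.379t) = 1.6667, so e^(−0.379t) = 0.0131251.
−0.379·t = ln(0.0131251) = -4.3332, so t = 4.3332/0.379 = 11.433.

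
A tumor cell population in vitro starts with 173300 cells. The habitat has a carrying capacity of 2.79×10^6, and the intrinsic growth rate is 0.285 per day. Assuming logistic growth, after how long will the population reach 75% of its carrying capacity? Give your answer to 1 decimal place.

13.4 days

A = (K − N₀)/N₀ = (2.79×10^6 − 173300)/173300 = 15.099.
Solve 2.79×10^6/(1 + 15.099·e^(−0.285t)) = 2.0925×10^6: 1 + 15.099·e^(−0.285t) = 1.3333, so e^(−0.285t) = 0.0220762.
−0.285·t = ln(0.0220762) = -3.8133, so t = 3.8133/0.285 = 13.38.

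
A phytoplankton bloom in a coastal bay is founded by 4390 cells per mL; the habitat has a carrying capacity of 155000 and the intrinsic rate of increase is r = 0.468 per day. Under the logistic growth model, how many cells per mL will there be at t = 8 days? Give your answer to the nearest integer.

A = (K − N₀)/N₀ = (155000 − 4390)/4390 = 34.308.
N(t) = K/(1 + A·e^(−rt)) = 155000/(1 + 34.308×e^(−0.468×8)).
e^(−3.744) = 0.023659; denominator = 1 + 34.308×0.023659 = 1.8117.
N = 155000/1.8117 = 85555.4.

85555 cells per mL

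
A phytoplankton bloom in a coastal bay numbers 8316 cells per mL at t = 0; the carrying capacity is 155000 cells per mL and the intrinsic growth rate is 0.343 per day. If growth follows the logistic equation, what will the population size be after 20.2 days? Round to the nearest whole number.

A = (K − N₀)/N₀ = (155000 − 8316)/8316 = 17.639.
N(t) = K/(1 + A·e^(−rt)) = 155000/(1 + 17.639×e^(−0.343×20.2)).
e^(−6.929) = 0.00097937; denominator = 1 + 17.639×0.00097937 = 1.0173.
N = 155000/1.0173 = 152368.

152368 cells per mL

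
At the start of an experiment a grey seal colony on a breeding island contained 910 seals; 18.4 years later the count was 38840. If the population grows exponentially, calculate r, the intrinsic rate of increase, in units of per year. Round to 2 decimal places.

From N(t) = N₀·e^(rt): e^(r·18.4) = 38840/910 = 42.681.
r·18.4 = ln(42.681) = 3.7538, so r = 3.7538/18.4 = 0.20401.

0.20 per year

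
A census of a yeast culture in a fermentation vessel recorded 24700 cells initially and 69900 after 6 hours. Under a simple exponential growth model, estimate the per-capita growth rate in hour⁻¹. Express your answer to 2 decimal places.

0.17 per hour

From N(t) = N₀·e^(rt): e^(r·6) = 69900/24700 = 2.83.
r·6 = ln(2.83) = 1.0403, so r = 1.0403/6 = 0.17338.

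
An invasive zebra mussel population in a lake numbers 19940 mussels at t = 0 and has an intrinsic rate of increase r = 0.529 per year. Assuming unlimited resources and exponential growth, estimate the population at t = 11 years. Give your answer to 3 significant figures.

N(t) = N₀·e^(rt) = 19940 × e^(0.529×11) = 19940 × e^5.819.
e^5.819 ≈ 336.64, so N ≈ 19940 × 336.64 = 6.712507×10^6.

6710000 mussels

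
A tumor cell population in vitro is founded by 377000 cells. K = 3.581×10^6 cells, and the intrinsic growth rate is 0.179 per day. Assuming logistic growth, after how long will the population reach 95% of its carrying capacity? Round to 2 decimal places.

A = (K − N₀)/N₀ = (3.581×10^6 − 377000)/377000 = 8.4987.
Solve 3.581×10^6/(1 + 8.4987·e^(−0.179t)) = 3.40195×10^6: 1 + 8.4987·e^(−0.179t) = 1.0526, so e^(−0.179t) = 0.00619292.
−0.179·t = ln(0.00619292) = -5.0843, so t = 5.0843/0.179 = 28.404.

28.40 days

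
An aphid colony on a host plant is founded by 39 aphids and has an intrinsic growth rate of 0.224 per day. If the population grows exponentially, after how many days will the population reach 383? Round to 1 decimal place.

10.2 days

Set N₀·e^(rt) = 383: e^(0.224·t) = 383/39 = 9.8205.
0.224·t = ln(9.8205) = 2.2845, so t = 2.2845/0.224 = 10.199.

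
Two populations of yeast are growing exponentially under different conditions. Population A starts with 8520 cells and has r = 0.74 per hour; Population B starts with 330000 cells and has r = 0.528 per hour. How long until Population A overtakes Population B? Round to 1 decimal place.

Set 8520·e^(0.74t) = 330000·e^(0.528t).
e^((0.74 − 0.528)t) = 330000/8520 → e^(0.212·t) = 38.732.
0.212·t = ln(38.732) = 3.6567, so t = 3.6567/0.212 = 17.248.

17.2 hours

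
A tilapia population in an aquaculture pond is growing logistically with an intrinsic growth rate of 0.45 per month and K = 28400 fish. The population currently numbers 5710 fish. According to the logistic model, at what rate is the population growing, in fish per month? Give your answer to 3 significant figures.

dN/dt = rN(1 − N/K) = 0.45 × 5710 × (1 − 5710/28400).
1 − 5710/28400 = 0.79894; dN/dt = 0.45 × 5710 × 0.79894 = 2052.9.

2050 fish per month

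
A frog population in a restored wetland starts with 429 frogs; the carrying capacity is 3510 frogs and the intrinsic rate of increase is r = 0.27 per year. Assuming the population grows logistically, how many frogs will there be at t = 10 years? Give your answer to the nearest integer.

2367 frogs

A = (K − N₀)/N₀ = (3510 − 429)/429 = 7.1818.
N(t) = K/(1 + A·e^(−rt)) = 3510/(1 + 7.1818×e^(−0.27×10)).
e^(−2.7) = 0.067206; denominator = 1 + 7.1818×0.067206 = 1.4827.
N = 3510/1.4827 = 2367.37.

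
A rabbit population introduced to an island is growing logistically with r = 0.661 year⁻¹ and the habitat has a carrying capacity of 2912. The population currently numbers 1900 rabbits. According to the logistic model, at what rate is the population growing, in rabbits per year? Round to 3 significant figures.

dN/dt = rN(1 − N/K) = 0.661 × 1900 × (1 − 1900/2912).
1 − 1900/2912 = 0.34753; dN/dt = 0.661 × 1900 × 0.34753 = 436.46.

436 rabbits per year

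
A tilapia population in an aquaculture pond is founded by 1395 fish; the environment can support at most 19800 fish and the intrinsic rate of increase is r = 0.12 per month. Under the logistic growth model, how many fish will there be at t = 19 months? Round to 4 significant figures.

A = (K − N₀)/N₀ = (19800 − 1395)/1395 = 13.194.
N(t) = K/(1 + A·e^(−rt)) = 19800/(1 + 13.194×e^(−0.12×19)).
e^(−2.28) = 0.10228; denominator = 1 + 13.194×0.10228 = 2.3495.
N = 19800/2.3495 = 8427.35.

8427 fish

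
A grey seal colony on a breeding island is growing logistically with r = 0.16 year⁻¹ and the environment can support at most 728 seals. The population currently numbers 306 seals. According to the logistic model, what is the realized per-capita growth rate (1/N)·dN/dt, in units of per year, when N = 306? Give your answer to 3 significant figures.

(1/N)·dN/dt = r(1 − N/K) = 0.16 × (1 − 306/728).
= 0.16 × 0.57967 = 0.092747.

0.0927 per year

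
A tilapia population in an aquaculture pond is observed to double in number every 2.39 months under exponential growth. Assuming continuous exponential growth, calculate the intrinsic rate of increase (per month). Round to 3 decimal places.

r = ln(2)/t_d = 0.6931/2.39 = 0.29002.

0.290 per month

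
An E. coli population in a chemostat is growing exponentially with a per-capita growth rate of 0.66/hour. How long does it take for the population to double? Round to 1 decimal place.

Doubling time t_d = ln(2)/r = 0.6931/0.66 = 1.0502.

1.1 hours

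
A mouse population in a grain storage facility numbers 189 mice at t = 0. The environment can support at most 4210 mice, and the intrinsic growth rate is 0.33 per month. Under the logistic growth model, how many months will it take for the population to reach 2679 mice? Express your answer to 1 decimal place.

11.0 months

A = (K − N₀)/N₀ = (4210 − 189)/189 = 21.275.
Solve 4210/(1 + 21.275·e^(−0.33t)) = 2679: 1 + 21.275·e^(−0.33t) = 1.5715, so e^(−0.33t) = 0.0268615.
−0.33·t = ln(0.0268615) = -3.6171, so t = 3.6171/0.33 = 10.961.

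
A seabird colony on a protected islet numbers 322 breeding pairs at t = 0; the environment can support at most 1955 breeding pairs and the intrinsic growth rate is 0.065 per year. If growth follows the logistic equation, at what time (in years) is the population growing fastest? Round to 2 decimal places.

Logistic growth is fastest at N = K/2 = 977.5.
A = (K − N₀)/N₀ = 5.0714. Set K/(1 + A·e^(−rt)) = K/2 → A·e^(−rt) = 1.
e^(−0.065t) = 1/5.0714 = 0.197183, so t = ln(5.0714)/0.065 = 1.6236/0.065 = 24.979.

24.98 years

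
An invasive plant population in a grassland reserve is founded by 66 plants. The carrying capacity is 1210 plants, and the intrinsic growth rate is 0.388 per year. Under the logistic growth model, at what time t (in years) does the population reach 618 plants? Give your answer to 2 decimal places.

7.46 years

A = (K − N₀)/N₀ = (1210 − 66)/66 = 17.333.
Solve 1210/(1 + 17.333·e^(−0.388t)) = 618: 1 + 17.333·e^(−0.388t) = 1.9579, so e^(−0.388t) = 0.0552651.
−0.388·t = ln(0.0552651) = -2.8956, so t = 2.8956/0.388 = 7.4629.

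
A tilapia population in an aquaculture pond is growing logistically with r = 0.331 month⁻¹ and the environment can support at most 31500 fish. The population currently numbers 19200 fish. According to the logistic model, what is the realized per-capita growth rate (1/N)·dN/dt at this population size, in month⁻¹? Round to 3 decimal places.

0.129 per month

(1/N)·dN/dt = r(1 − N/K) = 0.331 × (1 − 19200/31500).
= 0.331 × 0.39048 = 0.12925.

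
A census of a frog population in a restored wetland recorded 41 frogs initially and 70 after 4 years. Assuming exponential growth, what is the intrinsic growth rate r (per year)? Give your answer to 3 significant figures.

From N(t) = N₀·e^(rt): e^(r·4) = 70/41 = 1.7073.
r·4 = ln(1.7073) = 0.53492, so r = 0.53492/4 = 0.13373.

0.134 per year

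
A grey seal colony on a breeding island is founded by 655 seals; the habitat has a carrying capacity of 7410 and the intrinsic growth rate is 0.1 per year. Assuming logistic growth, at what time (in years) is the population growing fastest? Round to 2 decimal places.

23.33 years

Logistic growth is fastest at N = K/2 = 3705.
A = (K − N₀)/N₀ = 10.313. Set K/(1 + A·e^(−rt)) = K/2 → A·e^(−rt) = 1.
e^(−0.1t) = 1/10.313 = 0.0969652, so t = ln(10.313)/0.1 = 2.3334/0.1 = 23.334.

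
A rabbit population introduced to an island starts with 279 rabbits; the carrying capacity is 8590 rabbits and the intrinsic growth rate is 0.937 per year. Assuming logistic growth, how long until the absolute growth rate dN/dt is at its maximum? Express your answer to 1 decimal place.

Logistic growth is fastest at N = K/2 = 4295.
A = (K − N₀)/N₀ = 29.789. Set K/(1 + A·e^(−rt)) = K/2 → A·e^(−rt) = 1.
e^(−0.937t) = 1/29.789 = 0.03357, so t = ln(29.789)/0.937 = 3.3941/0.937 = 3.6223.

3.6 years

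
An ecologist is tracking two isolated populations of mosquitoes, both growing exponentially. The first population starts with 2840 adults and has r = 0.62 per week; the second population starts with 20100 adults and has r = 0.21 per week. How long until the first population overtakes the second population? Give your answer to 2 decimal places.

4.77 weeks

Set 2840·e^(0.62t) = 20100·e^(0.21t).
e^((0.62 − 0.21)t) = 20100/2840 → e^(0.41·t) = 7.0775.
0.41·t = ln(7.0775) = 1.9569, so t = 1.9569/0.41 = 4.773.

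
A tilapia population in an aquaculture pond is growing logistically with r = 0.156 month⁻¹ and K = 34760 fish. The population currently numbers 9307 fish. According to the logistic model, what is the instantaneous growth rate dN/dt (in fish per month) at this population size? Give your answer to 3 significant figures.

1060 fish per month

dN/dt = rN(1 − N/K) = 0.156 × 9307 × (1 − 9307/34760).
1 − 9307/34760 = 0.73225; dN/dt = 0.156 × 9307 × 0.73225 = 1063.1.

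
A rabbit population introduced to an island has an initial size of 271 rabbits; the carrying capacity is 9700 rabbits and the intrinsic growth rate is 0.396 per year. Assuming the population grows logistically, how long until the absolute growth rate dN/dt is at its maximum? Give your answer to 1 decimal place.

Logistic growth is fastest at N = K/2 = 4850.
A = (K − N₀)/N₀ = 34.793. Set K/(1 + A·e^(−rt)) = K/2 → A·e^(−rt) = 1.
e^(−0.396t) = 1/34.793 = 0.0287411, so t = ln(34.793)/0.396 = 3.5494/0.396 = 8.9632.

9.0 years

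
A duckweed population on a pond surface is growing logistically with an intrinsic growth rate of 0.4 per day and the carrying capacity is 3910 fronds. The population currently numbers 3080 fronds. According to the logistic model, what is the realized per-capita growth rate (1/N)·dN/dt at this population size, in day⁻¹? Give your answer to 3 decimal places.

(1/N)·dN/dt = r(1 − N/K) = 0.4 × (1 − 3080/3910).
= 0.4 × 0.21228 = 0.08491.

0.085 per day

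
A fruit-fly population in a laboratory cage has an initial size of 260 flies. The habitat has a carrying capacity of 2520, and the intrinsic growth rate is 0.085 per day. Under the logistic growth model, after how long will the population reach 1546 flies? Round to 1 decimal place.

30.9 days

A = (K − N₀)/N₀ = (2520 − 260)/260 = 8.6923.
Solve 2520/(1 + 8.6923·e^(−0.085t)) = 1546: 1 + 8.6923·e^(−0.085t) = 1.63, so e^(−0.085t) = 0.0724794.
−0.085·t = ln(0.0724794) = -2.6245, so t = 2.6245/0.085 = 30.876.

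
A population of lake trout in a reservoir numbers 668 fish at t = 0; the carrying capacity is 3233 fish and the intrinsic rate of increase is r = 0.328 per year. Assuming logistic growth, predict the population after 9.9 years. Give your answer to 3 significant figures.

2810 fish

A = (K − N₀)/N₀ = (3233 − 668)/668 = 3.8398.
N(t) = K/(1 + A·e^(−rt)) = 3233/(1 + 3.8398×e^(−0.328×9.9)).
e^(−3.247) = 0.038883; denominator = 1 + 3.8398×0.038883 = 1.1493.
N = 3233/1.1493 = 2813.01.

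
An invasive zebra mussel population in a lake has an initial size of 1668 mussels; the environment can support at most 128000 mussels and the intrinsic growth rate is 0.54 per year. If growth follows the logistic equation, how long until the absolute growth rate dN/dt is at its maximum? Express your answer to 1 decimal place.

Logistic growth is fastest at N = K/2 = 64000.
A = (K − N₀)/N₀ = 75.739. Set K/(1 + A·e^(−rt)) = K/2 → A·e^(−rt) = 1.
e^(−0.54t) = 1/75.739 = 0.0132033, so t = ln(75.739)/0.54 = 4.3273/0.54 = 8.0135.

8.0 years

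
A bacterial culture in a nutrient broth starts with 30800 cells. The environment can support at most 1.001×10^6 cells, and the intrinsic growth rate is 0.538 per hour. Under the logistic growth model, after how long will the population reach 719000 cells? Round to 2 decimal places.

8.15 hours

A = (K − N₀)/N₀ = (1.001×10^6 − 30800)/30800 = 31.5.
Solve 1.001×10^6/(1 + 31.5·e^(−0.538t)) = 719000: 1 + 31.5·e^(−0.538t) = 1.3922, so e^(−0.538t) = 0.0124512.
−0.538·t = ln(0.0124512) = -4.3859, so t = 4.3859/0.538 = 8.1523.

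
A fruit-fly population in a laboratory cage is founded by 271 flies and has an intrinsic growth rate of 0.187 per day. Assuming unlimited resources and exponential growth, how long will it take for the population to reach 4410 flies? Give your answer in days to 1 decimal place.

Set N₀·e^(rt) = 4410: e^(0.187·t) = 4410/271 = 16.273.
0.187·t = ln(16.273) = 2.7895, so t = 2.7895/0.187 = 14.917.

14.9 days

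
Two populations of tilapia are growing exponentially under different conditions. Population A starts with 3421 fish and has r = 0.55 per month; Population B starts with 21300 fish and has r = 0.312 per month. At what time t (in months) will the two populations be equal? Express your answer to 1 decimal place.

7.7 months

Set 3421·e^(0.55t) = 21300·e^(0.312t).
e^((0.55 − 0.312)t) = 21300/3421 → e^(0.238·t) = 6.2262.
0.238·t = ln(6.2262) = 1.8288, so t = 1.8288/0.238 = 7.6839.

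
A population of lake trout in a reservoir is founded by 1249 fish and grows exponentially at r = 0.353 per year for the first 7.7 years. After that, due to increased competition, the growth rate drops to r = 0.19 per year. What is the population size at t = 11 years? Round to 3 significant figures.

Phase 1: N(7.7) = 1249·e^(0.353×7.7) = 1249·e^2.718 = 18924.2.
Phase 2 runs for 11 − 7.7 = 3.3 years at r = 0.19.
N(11) = 18924.2·e^(0.19×3.3) = 18924.2·e^0.627 = 35425.9.

35400 fish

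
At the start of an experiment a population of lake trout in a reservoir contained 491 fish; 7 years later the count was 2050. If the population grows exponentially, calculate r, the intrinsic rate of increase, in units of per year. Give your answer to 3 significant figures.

0.204 per year

From N(t) = N₀·e^(rt): e^(r·7) = 2050/491 = 4.1752.
r·7 = ln(4.1752) = 1.4292, so r = 1.4292/7 = 0.20416.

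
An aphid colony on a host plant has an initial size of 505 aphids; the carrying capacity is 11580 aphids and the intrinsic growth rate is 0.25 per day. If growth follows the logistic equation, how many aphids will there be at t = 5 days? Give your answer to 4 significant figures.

A = (K − N₀)/N₀ = (11580 − 505)/505 = 21.931.
N(t) = K/(1 + A·e^(−rt)) = 11580/(1 + 21.931×e^(−0.25×5)).
e^(−1.25) = 0.2865; denominator = 1 + 21.931×0.2865 = 7.2832.
N = 11580/7.2832 = 1589.95.

1590 aphids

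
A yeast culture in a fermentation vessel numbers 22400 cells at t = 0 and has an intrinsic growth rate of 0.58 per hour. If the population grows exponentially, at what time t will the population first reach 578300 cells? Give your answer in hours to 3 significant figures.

Set N₀·e^(rt) = 578300: e^(0.58·t) = 578300/22400 = 25.817.
0.58·t = ln(25.817) = 3.251, so t = 3.251/0.58 = 5.6052.

5.61 hours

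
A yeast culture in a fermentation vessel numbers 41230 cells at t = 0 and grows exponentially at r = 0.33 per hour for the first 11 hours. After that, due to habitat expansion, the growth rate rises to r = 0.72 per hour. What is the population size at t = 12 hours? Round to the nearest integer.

3194437 cells

Phase 1: N(11) = 41230·e^(0.33×11) = 41230·e^3.63 = 1.554899×10^6.
Phase 2 runs for 12 − 11 = 1 hours at r = 0.72.
N(12) = 1.554899×10^6·e^(0.72×1) = 1.554899×10^6·e^0.72 = 3.194437×10^6.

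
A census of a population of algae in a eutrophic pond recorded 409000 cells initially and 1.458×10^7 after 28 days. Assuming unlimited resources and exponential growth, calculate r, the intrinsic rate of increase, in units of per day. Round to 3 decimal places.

0.128 per day

From N(t) = N₀·e^(rt): e^(r·28) = 1.458×10^7/409000 = 35.648.
r·28 = ln(35.648) = 3.5737, so r = 3.5737/28 = 0.12763.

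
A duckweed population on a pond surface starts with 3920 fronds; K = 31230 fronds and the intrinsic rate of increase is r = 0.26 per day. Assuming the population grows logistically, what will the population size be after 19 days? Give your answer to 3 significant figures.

29700 fronds

A = (K − N₀)/N₀ = (31230 − 3920)/3920 = 6.9668.
N(t) = K/(1 + A·e^(−rt)) = 31230/(1 + 6.9668×e^(−0.26×19)).
e^(−4.94) = 0.0071546; denominator = 1 + 6.9668×0.0071546 = 1.0498.
N = 31230/1.0498 = 29747.3.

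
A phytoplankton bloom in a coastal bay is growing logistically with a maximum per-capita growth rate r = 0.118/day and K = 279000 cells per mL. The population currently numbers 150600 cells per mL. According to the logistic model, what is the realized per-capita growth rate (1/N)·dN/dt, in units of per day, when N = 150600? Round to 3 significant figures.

(1/N)·dN/dt = r(1 − N/K) = 0.118 × (1 − 150600/279000).
= 0.118 × 0.46022 = 0.054305.

0.0543 per day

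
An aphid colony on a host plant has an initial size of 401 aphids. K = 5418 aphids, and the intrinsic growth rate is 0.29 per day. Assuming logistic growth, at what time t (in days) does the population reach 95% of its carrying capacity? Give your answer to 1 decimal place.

A = (K − N₀)/N₀ = (5418 − 401)/401 = 12.511.
Solve 5418/(1 + 12.511·e^(−0.29t)) = 5147.1: 1 + 12.511·e^(−0.29t) = 1.0526, so e^(−0.29t) = 0.00420675.
−0.29·t = ln(0.00420675) = -5.4711, so t = 5.4711/0.29 = 18.866.

18.9 days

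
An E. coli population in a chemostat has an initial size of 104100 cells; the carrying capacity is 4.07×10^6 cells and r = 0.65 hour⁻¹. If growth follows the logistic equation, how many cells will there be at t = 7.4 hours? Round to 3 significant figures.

3110000 cells

A = (K − N₀)/N₀ = (4.07×10^6 − 104100)/104100 = 38.097.
N(t) = K/(1 + A·e^(−rt)) = 4.07×10^6/(1 + 38.097×e^(−0.65×7.4)).
e^(−4.81) = 0.0081479; denominator = 1 + 38.097×0.0081479 = 1.3104.
N = 4.07×10^6/1.3104 = 3.1059×10^6.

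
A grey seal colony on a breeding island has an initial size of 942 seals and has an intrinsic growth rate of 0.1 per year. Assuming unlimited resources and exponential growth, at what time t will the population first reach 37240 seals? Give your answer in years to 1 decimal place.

Set N₀·e^(rt) = 37240: e^(0.1·t) = 37240/942 = 39.533.
0.1·t = ln(39.533) = 3.6771, so t = 3.6771/0.1 = 36.771.

36.8 years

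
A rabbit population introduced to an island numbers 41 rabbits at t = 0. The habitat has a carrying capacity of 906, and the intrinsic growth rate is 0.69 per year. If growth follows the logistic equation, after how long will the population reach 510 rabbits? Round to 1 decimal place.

A = (K − N₀)/N₀ = (906 − 41)/41 = 21.098.
Solve 906/(1 + 21.098·e^(−0.69t)) = 510: 1 + 21.098·e^(−0.69t) = 1.7765, so e^(−0.69t) = 0.0368038.
−0.69·t = ln(0.0368038) = -3.3022, so t = 3.3022/0.69 = 4.7857.

4.8 years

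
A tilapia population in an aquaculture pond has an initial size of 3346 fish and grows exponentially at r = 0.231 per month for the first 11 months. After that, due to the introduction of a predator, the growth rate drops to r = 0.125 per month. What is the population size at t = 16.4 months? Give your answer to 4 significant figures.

Phase 1: N(11) = 3346·e^(0.231×11) = 3346·e^2.541 = 42468.6.
Phase 2 runs for 16.4 − 11 = 5.4 months at r = 0.125.
N(16.4) = 42468.6·e^(0.125×5.4) = 42468.6·e^0.675 = 83409.8.

83410 fish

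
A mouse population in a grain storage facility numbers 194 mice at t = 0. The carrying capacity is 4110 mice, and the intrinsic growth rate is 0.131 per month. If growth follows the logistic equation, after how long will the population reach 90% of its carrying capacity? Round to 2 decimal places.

A = (K − N₀)/N₀ = (4110 − 194)/194 = 20.186.
Solve 4110/(1 + 20.186·e^(−0.131t)) = 3699: 1 + 20.186·e^(−0.131t) = 1.1111, so e^(−0.131t) = 0.00550448.
−0.131·t = ln(0.00550448) = -5.2022, so t = 5.2022/0.131 = 39.711.

39.71 months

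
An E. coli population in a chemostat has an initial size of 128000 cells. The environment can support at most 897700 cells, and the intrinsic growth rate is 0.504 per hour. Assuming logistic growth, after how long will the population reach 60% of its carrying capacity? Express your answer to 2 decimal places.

4.36 hours

A = (K − N₀)/N₀ = (897700 − 128000)/128000 = 6.0133.
Solve 897700/(1 + 6.0133·e^(−0.504t)) = 538620: 1 + 6.0133·e^(−0.504t) = 1.6667, so e^(−0.504t) = 0.110866.
−0.504·t = ln(0.110866) = -2.1994, so t = 2.1994/0.504 = 4.364.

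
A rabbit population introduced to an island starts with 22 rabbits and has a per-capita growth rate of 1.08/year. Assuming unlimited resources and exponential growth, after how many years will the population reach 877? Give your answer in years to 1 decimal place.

Set N₀·e^(rt) = 877: e^(1.08·t) = 877/22 = 39.864.
1.08·t = ln(39.864) = 3.6855, so t = 3.6855/1.08 = 3.4125.

3.4 years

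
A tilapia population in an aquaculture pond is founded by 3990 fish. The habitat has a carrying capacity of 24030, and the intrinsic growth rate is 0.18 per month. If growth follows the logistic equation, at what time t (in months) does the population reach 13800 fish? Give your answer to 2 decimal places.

A = (K − N₀)/N₀ = (24030 − 3990)/3990 = 5.0226.
Solve 24030/(1 + 5.0226·e^(−0.18t)) = 13800: 1 + 5.0226·e^(−0.18t) = 1.7413, so e^(−0.18t) = 0.147595.
−0.18·t = ln(0.147595) = -1.9133, so t = 1.9133/0.18 = 10.629.

10.63 months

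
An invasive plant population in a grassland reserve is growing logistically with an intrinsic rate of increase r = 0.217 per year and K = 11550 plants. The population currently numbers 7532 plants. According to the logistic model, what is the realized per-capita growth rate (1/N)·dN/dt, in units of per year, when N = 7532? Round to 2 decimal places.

(1/N)·dN/dt = r(1 − N/K) = 0.217 × (1 − 7532/11550).
= 0.217 × 0.34788 = 0.07549.

0.08 per year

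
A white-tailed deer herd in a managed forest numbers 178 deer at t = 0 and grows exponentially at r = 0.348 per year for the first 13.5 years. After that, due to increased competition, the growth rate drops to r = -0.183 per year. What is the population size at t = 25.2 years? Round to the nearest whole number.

2295 deer

Phase 1: N(13.5) = 178·e^(0.348×13.5) = 178·e^4.698 = 19531.5.
Phase 2 runs for 25.2 − 13.5 = 11.7 years at r = -0.183.
N(25.2) = 19531.5·e^(-0.183×11.7) = 19531.5·e^-2.141 = 2295.45.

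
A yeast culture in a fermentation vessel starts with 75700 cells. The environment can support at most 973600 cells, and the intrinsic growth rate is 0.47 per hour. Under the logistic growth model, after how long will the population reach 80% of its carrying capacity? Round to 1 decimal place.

8.2 hours

A = (K − N₀)/N₀ = (973600 − 75700)/75700 = 11.861.
Solve 973600/(1 + 11.861·e^(−0.47t)) = 778880: 1 + 11.861·e^(−0.47t) = 1.25, so e^(−0.47t) = 0.021077.
−0.47·t = ln(0.021077) = -3.8596, so t = 3.8596/0.47 = 8.2119.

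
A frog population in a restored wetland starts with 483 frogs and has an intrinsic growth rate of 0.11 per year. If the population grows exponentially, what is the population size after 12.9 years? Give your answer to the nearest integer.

1996 frogs

N(t) = N₀·e^(rt) = 483 × e^(0.11×12.9) = 483 × e^1.419.
e^1.419 ≈ 4.133, so N ≈ 483 × 4.133 = 1996.23.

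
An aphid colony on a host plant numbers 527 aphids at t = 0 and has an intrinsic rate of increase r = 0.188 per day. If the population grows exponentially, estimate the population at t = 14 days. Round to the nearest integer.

7326 aphids

N(t) = N₀·e^(rt) = 527 × e^(0.188×14) = 527 × e^2.632.
e^2.632 ≈ 13.902, so N ≈ 527 × 13.902 = 7326.11.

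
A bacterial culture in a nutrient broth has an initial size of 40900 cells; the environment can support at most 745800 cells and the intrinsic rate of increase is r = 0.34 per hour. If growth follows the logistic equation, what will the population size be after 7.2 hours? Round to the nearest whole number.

A = (K − N₀)/N₀ = (745800 − 40900)/40900 = 17.235.
N(t) = K/(1 + A·e^(−rt)) = 745800/(1 + 17.235×e^(−0.34×7.2)).
e^(−2.448) = 0.086466; denominator = 1 + 17.235×0.086466 = 2.4902.
N = 745800/2.4902 = 299491.

299491 cells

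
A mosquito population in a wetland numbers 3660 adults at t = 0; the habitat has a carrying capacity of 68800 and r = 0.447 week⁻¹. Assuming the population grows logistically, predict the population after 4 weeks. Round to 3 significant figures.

A = (K − N₀)/N₀ = (68800 − 3660)/3660 = 17.798.
N(t) = K/(1 + A·e^(−rt)) = 68800/(1 + 17.798×e^(−0.447×4)).
e^(−1.788) = 0.16729; denominator = 1 + 17.798×0.16729 = 3.9775.
N = 68800/3.9775 = 17297.4.

17300 adults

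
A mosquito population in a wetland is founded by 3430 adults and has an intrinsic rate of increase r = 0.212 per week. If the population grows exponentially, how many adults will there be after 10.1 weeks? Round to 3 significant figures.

29200 adults

N(t) = N₀·e^(rt) = 3430 × e^(0.212×10.1) = 3430 × e^2.141.
e^2.141 ≈ 8.5096, so N ≈ 3430 × 8.5096 = 29188.1.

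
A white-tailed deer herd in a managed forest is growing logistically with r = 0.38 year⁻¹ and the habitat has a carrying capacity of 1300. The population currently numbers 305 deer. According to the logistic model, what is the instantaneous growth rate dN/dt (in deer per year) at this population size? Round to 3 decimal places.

88.708 deer per year

dN/dt = rN(1 − N/K) = 0.38 × 305 × (1 − 305/1300).
1 − 305/1300 = 0.76538; dN/dt = 0.38 × 305 × 0.76538 = 88.708.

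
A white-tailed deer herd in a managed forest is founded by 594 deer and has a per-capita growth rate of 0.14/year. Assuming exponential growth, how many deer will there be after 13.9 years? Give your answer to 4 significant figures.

4158 deer

N(t) = N₀·e^(rt) = 594 × e^(0.14×13.9) = 594 × e^1.946.
e^1.946 ≈ 7.0006, so N ≈ 594 × 7.0006 = 4158.37.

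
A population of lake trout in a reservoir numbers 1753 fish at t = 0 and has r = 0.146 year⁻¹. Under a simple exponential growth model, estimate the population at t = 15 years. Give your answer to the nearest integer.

N(t) = N₀·e^(rt) = 1753 × e^(0.146×15) = 1753 × e^2.19.
e^2.19 ≈ 8.9352, so N ≈ 1753 × 8.9352 = 15663.4.

15663 fish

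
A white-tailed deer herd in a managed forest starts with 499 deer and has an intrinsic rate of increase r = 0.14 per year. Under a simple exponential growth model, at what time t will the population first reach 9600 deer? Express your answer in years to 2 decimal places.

Set N₀·e^(rt) = 9600: e^(0.14·t) = 9600/499 = 19.238.
0.14·t = ln(19.238) = 2.9569, so t = 2.9569/0.14 = 21.121.

21.12 years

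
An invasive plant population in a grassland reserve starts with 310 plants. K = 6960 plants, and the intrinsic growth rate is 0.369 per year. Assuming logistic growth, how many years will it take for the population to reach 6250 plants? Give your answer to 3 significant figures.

A = (K − N₀)/N₀ = (6960 − 310)/310 = 21.452.
Solve 6960/(1 + 21.452·e^(−0.369t)) = 6250: 1 + 21.452·e^(−0.369t) = 1.1136, so e^(−0.369t) = 0.00529564.
−0.369·t = ln(0.00529564) = -5.2409, so t = 5.2409/0.369 = 14.203.

14.2 years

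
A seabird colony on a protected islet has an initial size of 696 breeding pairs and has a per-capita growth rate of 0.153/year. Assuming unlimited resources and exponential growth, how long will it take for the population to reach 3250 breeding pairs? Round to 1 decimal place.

Set N₀·e^(rt) = 3250: e^(0.153·t) = 3250/696 = 4.6695.
0.153·t = ln(4.6695) = 1.5411, so t = 1.5411/0.153 = 10.072.

10.1 years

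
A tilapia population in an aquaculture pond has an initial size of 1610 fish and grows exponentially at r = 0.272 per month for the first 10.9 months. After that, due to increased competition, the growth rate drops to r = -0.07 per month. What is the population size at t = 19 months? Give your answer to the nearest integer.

Phase 1: N(10.9) = 1610·e^(0.272×10.9) = 1610·e^2.965 = 31219.2.
Phase 2 runs for 19 − 10.9 = 8.1 months at r = -0.07.
N(19) = 31219.2·e^(-0.07×8.1) = 31219.2·e^-0.567 = 17708.3.

17708 fish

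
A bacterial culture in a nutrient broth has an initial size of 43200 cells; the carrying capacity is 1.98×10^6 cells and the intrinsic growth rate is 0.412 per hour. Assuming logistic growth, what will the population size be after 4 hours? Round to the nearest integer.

205661 cells

A = (K − N₀)/N₀ = (1.98×10^6 − 43200)/43200 = 44.833.
N(t) = K/(1 + A·e^(−rt)) = 1.98×10^6/(1 + 44.833×e^(−0.412×4)).
e^(−1.648) = 0.19243; denominator = 1 + 44.833×0.19243 = 9.6275.
N = 1.98×10^6/9.6275 = 205661.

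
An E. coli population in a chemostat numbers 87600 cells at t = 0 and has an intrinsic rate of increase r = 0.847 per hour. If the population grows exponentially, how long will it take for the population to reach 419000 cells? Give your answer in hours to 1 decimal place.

1.8 hours

Set N₀·e^(rt) = 419000: e^(0.847·t) = 419000/87600 = 4.7831.
0.847·t = ln(4.7831) = 1.5651, so t = 1.5651/0.847 = 1.8478.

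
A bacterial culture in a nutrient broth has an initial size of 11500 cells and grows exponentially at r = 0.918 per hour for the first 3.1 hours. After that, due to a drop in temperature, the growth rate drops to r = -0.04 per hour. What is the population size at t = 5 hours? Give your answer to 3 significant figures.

183000 cells

Phase 1: N(3.1) = 11500·e^(0.918×3.1) = 11500·e^2.846 = 197976.
Phase 2 runs for 5 − 3.1 = 1.9 hours at r = -0.04.
N(5) = 197976·e^(-0.04×1.9) = 197976·e^-0.076 = 183488.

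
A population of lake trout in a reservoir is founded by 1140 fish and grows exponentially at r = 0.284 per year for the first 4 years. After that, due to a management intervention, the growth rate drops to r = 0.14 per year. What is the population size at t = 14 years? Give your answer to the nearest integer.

Phase 1: N(4) = 1140·e^(0.284×4) = 1140·e^1.136 = 3550.29.
Phase 2 runs for 14 − 4 = 10 years at r = 0.14.
N(14) = 3550.29·e^(0.14×10) = 3550.29·e^1.4 = 14397.1.

14397 fish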